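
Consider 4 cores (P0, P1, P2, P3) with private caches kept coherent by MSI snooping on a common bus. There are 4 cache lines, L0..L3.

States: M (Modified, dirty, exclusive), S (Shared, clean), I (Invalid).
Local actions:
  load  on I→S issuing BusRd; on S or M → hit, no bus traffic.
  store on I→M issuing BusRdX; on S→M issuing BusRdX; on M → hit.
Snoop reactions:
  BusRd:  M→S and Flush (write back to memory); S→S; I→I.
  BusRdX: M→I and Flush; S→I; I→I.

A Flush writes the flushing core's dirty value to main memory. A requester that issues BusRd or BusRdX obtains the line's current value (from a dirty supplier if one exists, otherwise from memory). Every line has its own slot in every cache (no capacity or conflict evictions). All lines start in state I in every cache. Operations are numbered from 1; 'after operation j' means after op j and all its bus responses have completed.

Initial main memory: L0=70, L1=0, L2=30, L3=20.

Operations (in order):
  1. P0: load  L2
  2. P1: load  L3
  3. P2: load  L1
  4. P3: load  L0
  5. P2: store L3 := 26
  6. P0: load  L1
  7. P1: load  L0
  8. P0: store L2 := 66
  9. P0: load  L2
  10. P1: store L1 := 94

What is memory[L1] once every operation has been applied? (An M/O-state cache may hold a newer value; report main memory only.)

step 1: P0: load  L2  ⟶  SIII  (L2)  txn=BusRd  M[L2]=30
step 2: P1: load  L3  ⟶  ISII  (L3)  txn=BusRd  M[L3]=20
step 3: P2: load  L1  ⟶  IISI  (L1)  txn=BusRd  M[L1]=0
step 4: P3: load  L0  ⟶  IIIS  (L0)  txn=BusRd  M[L0]=70
step 5: P2: store L3 := 26  ⟶  IIMI  (L3)  txn=BusRdX  M[L3]=20
step 6: P0: load  L1  ⟶  SISI  (L1)  txn=BusRd  M[L1]=0
step 7: P1: load  L0  ⟶  ISIS  (L0)  txn=BusRd  M[L0]=70
step 8: P0: store L2 := 66  ⟶  MIII  (L2)  txn=BusRdX  M[L2]=30
step 9: P0: load  L2  ⟶  MIII  (L2)  txn=∅  M[L2]=30
step 10: P1: store L1 := 94  ⟶  IMII  (L1)  txn=BusRdX  M[L1]=0

memory[L1] = 0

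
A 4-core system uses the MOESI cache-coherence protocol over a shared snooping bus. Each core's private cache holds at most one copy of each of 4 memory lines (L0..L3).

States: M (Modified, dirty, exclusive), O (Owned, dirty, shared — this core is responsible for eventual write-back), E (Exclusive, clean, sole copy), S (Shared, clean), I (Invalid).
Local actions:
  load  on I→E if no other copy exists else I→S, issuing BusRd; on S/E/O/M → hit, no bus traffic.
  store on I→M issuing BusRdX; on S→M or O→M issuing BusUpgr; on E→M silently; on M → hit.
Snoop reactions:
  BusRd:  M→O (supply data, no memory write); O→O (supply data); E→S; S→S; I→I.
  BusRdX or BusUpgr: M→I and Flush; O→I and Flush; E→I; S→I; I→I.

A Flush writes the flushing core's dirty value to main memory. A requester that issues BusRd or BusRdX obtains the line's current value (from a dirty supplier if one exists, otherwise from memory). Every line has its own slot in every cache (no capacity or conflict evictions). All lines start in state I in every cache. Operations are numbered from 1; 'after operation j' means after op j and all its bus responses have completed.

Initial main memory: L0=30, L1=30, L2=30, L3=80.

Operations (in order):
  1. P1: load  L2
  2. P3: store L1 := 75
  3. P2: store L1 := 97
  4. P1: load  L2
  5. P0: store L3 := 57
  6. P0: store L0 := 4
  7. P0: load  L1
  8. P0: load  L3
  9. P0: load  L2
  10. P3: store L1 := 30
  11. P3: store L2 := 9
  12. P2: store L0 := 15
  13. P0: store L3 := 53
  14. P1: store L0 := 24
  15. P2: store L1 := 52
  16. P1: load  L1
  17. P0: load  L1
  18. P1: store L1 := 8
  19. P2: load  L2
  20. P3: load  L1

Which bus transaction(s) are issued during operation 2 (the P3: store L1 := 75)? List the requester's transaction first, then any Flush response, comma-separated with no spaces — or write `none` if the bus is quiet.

  op1 P1: load  L2 → I/E/I/I on L2; bus BusRd; mem=30
  op2 P3: store L1 := 75 → I/I/I/M on L1; bus BusRdX; mem=30
  op3 P2: store L1 := 97 → I/I/M/I on L1; bus BusRdX Flush; mem=75
  op4 P1: load  L2 → I/E/I/I on L2; bus (none); mem=30
  op5 P0: store L3 := 57 → M/I/I/I on L3; bus BusRdX; mem=80
  op6 P0: store L0 := 4 → M/I/I/I on L0; bus BusRdX; mem=30
  op7 P0: load  L1 → S/I/O/I on L1; bus BusRd; mem=75
  op8 P0: load  L3 → M/I/I/I on L3; bus (none); mem=80
  op9 P0: load  L2 → S/S/I/I on L2; bus BusRd; mem=30
  op10 P3: store L1 := 30 → I/I/I/M on L1; bus BusRdX Flush; mem=97
  op11 P3: store L2 := 9 → I/I/I/M on L2; bus BusRdX; mem=30
  op12 P2: store L0 := 15 → I/I/M/I on L0; bus BusRdX Flush; mem=4
  op13 P0: store L3 := 53 → M/I/I/I on L3; bus (none); mem=80
  op14 P1: store L0 := 24 → I/M/I/I on L0; bus BusRdX Flush; mem=15
  op15 P2: store L1 := 52 → I/I/M/I on L1; bus BusRdX Flush; mem=30
  op16 P1: load  L1 → I/S/O/I on L1; bus BusRd; mem=30
  op17 P0: load  L1 → S/S/O/I on L1; bus BusRd; mem=30
  op18 P1: store L1 := 8 → I/M/I/I on L1; bus BusUpgr Flush; mem=52
  op19 P2: load  L2 → I/I/S/O on L2; bus BusRd; mem=30
  op20 P3: load  L1 → I/O/I/S on L1; bus BusRd; mem=52

bus = BusRdX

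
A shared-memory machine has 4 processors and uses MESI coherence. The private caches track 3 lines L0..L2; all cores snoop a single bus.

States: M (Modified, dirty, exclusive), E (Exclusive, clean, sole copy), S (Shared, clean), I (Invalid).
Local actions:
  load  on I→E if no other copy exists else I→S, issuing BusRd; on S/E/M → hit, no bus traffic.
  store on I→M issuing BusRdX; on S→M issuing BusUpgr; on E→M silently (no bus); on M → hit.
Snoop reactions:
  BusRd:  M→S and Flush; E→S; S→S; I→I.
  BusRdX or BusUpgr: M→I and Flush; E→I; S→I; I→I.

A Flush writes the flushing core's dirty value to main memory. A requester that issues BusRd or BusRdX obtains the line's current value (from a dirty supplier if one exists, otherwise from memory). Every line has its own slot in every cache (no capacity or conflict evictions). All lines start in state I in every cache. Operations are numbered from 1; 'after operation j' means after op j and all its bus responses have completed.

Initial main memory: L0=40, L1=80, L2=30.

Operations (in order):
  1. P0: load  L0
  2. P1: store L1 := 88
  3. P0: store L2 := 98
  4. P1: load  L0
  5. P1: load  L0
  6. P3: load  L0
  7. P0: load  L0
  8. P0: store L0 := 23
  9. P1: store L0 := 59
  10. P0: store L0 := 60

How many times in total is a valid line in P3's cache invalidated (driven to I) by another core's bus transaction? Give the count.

[1] P0: load  L0 | P0:E(40), P1:I, P2:I, P3:I | bus: BusRd
[2] P1: store L1 := 88 | P0:I, P1:M(88), P2:I, P3:I | bus: BusRdX
[3] P0: store L2 := 98 | P0:M(98), P1:I, P2:I, P3:I | bus: BusRdX
[4] P1: load  L0 | P0:S(40), P1:S(40), P2:I, P3:I | bus: BusRd
[5] P1: load  L0 | P0:S(40), P1:S(40), P2:I, P3:I | bus: none
[6] P3: load  L0 | P0:S(40), P1:S(40), P2:I, P3:S(40) | bus: BusRd
[7] P0: load  L0 | P0:S(40), P1:S(40), P2:I, P3:S(40) | bus: none
[8] P0: store L0 := 23 | P0:M(23), P1:I, P2:I, P3:I | bus: BusUpgr
[9] P1: store L0 := 59 | P0:I, P1:M(59), P2:I, P3:I | bus: BusRdX,Flush
[10] P0: store L0 := 60 | P0:M(60), P1:I, P2:I, P3:I | bus: BusRdX,Flush

invalidations = 1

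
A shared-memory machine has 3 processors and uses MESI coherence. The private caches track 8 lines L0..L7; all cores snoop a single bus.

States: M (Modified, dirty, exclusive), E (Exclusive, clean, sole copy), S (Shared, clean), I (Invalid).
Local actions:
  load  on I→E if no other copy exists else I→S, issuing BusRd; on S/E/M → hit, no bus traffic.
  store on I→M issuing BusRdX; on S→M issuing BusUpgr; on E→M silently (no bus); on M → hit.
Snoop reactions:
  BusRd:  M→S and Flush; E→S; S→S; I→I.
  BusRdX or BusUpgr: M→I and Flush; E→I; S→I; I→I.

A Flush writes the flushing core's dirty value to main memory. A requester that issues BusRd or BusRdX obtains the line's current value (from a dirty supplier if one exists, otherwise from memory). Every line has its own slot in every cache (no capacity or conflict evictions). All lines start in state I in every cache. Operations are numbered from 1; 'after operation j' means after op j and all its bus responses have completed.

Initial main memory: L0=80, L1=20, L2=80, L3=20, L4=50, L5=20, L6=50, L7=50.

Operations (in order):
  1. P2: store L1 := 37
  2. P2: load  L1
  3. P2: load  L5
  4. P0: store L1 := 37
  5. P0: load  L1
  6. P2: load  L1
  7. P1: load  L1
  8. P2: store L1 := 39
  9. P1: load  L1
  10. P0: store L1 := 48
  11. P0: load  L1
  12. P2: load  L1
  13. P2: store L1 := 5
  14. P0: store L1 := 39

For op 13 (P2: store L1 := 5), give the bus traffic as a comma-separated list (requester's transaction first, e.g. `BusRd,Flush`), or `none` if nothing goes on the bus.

bus = BusUpgr

1. P2: store L1 := 37  bus=[BusRdX]  L1: P0=I P1=I P2=M  mem[L1]=20
2. P2: load  L1  bus=[-]  L1: P0=I P1=I P2=M  mem[L1]=20
3. P2: load  L5  bus=[BusRd]  L5: P0=I P1=I P2=E  mem[L5]=20
4. P0: store L1 := 37  bus=[BusRdX,Flush]  L1: P0=M P1=I P2=I  mem[L1]=37
5. P0: load  L1  bus=[-]  L1: P0=M P1=I P2=I  mem[L1]=37
6. P2: load  L1  bus=[BusRd,Flush]  L1: P0=S P1=I P2=S  mem[L1]=37
7. P1: load  L1  bus=[BusRd]  L1: P0=S P1=S P2=S  mem[L1]=37
8. P2: store L1 := 39  bus=[BusUpgr]  L1: P0=I P1=I P2=M  mem[L1]=37
9. P1: load  L1  bus=[BusRd,Flush]  L1: P0=I P1=S P2=S  mem[L1]=39
10. P0: store L1 := 48  bus=[BusRdX]  L1: P0=M P1=I P2=I  mem[L1]=39
11. P0: load  L1  bus=[-]  L1: P0=M P1=I P2=I  mem[L1]=39
12. P2: load  L1  bus=[BusRd,Flush]  L1: P0=S P1=I P2=S  mem[L1]=48
13. P2: store L1 := 5  bus=[BusUpgr]  L1: P0=I P1=I P2=M  mem[L1]=48
14. P0: store L1 := 39  bus=[BusRdX,Flush]  L1: P0=M P1=I P2=I  mem[L1]=5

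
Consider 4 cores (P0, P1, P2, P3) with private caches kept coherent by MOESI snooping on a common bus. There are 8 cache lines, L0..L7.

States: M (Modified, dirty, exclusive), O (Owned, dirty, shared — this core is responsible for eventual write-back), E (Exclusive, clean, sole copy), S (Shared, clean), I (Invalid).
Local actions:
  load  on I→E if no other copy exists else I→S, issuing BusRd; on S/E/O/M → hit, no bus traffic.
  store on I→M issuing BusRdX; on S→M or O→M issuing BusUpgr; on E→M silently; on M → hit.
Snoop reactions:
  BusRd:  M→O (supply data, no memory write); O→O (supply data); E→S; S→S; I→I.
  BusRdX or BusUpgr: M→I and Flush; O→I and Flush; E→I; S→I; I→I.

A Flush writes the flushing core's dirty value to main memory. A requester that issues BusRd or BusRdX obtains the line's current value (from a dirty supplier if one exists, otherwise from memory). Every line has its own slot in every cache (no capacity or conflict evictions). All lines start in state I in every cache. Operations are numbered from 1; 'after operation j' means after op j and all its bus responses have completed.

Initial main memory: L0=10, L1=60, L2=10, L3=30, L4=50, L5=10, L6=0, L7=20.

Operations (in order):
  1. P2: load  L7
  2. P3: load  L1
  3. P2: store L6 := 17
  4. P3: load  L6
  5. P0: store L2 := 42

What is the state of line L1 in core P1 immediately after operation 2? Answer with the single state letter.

  op1 P2: load  L7 → I/I/E/I on L7; bus BusRd; mem=20
  op2 P3: load  L1 → I/I/I/E on L1; bus BusRd; mem=60
  op3 P2: store L6 := 17 → I/I/M/I on L6; bus BusRdX; mem=0
  op4 P3: load  L6 → I/I/O/S on L6; bus BusRd; mem=0
  op5 P0: store L2 := 42 → M/I/I/I on L2; bus BusRdX; mem=10

state = I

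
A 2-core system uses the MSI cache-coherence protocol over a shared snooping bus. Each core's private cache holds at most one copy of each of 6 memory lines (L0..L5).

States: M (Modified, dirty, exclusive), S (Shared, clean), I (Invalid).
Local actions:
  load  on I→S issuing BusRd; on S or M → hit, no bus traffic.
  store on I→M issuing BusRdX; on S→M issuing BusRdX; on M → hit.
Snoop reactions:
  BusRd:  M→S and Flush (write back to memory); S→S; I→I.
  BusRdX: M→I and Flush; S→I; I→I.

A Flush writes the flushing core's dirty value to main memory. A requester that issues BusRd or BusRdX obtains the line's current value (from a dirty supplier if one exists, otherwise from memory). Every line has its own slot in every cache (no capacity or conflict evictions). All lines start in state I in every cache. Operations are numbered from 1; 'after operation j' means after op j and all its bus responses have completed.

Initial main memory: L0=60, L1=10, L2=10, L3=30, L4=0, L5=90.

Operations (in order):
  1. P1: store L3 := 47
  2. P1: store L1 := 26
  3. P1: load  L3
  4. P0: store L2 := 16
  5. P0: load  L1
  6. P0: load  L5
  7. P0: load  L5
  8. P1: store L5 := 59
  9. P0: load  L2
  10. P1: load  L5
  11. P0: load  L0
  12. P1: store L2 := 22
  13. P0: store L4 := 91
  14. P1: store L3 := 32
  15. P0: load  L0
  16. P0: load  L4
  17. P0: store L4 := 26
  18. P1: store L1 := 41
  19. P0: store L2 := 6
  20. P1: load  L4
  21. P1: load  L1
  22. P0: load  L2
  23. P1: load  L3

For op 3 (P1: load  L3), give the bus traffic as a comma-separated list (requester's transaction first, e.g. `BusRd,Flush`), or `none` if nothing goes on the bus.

bus = none

  op1 P1: store L3 := 47 → I/M on L3; bus BusRdX; mem=30
  op2 P1: store L1 := 26 → I/M on L1; bus BusRdX; mem=10
  op3 P1: load  L3 → I/M on L3; bus (none); mem=30
  op4 P0: store L2 := 16 → M/I on L2; bus BusRdX; mem=10
  op5 P0: load  L1 → S/S on L1; bus BusRd Flush; mem=26
  op6 P0: load  L5 → S/I on L5; bus BusRd; mem=90
  op7 P0: load  L5 → S/I on L5; bus (none); mem=90
  op8 P1: store L5 := 59 → I/M on L5; bus BusRdX; mem=90
  op9 P0: load  L2 → M/I on L2; bus (none); mem=10
  op10 P1: load  L5 → I/M on L5; bus (none); mem=90
  op11 P0: load  L0 → S/I on L0; bus BusRd; mem=60
  op12 P1: store L2 := 22 → I/M on L2; bus BusRdX Flush; mem=16
  op13 P0: store L4 := 91 → M/I on L4; bus BusRdX; mem=0
  op14 P1: store L3 := 32 → I/M on L3; bus (none); mem=30
  op15 P0: load  L0 → S/I on L0; bus (none); mem=60
  op16 P0: load  L4 → M/I on L4; bus (none); mem=0
  op17 P0: store L4 := 26 → M/I on L4; bus (none); mem=0
  op18 P1: store L1 := 41 → I/M on L1; bus BusRdX; mem=26
  op19 P0: store L2 := 6 → M/I on L2; bus BusRdX Flush; mem=22
  op20 P1: load  L4 → S/S on L4; bus BusRd Flush; mem=26
  op21 P1: load  L1 → I/M on L1; bus (none); mem=26
  op22 P0: load  L2 → M/I on L2; bus (none); mem=22
  op23 P1: load  L3 → I/M on L3; bus (none); mem=30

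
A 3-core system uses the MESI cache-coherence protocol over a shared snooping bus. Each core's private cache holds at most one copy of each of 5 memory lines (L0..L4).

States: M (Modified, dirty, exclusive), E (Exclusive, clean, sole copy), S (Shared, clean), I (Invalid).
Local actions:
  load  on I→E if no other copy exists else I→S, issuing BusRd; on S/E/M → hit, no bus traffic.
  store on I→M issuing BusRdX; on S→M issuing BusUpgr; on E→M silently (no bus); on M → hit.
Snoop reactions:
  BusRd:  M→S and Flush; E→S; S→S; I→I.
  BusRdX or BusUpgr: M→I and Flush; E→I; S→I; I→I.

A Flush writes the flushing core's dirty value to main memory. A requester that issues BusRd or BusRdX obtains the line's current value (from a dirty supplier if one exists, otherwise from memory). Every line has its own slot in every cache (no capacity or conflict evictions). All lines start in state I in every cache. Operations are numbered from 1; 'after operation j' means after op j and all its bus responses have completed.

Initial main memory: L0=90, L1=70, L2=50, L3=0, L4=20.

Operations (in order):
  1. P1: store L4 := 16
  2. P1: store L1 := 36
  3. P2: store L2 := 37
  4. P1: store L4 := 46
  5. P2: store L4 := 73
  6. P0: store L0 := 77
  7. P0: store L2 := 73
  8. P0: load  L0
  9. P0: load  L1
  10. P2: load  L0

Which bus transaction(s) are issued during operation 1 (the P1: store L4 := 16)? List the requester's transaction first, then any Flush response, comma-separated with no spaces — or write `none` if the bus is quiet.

bus = BusRdX

1. P1: store L4 := 16  bus=[BusRdX]  L4: P0=I P1=M P2=I  mem[L4]=20
2. P1: store L1 := 36  bus=[BusRdX]  L1: P0=I P1=M P2=I  mem[L1]=70
3. P2: store L2 := 37  bus=[BusRdX]  L2: P0=I P1=I P2=M  mem[L2]=50
4. P1: store L4 := 46  bus=[-]  L4: P0=I P1=M P2=I  mem[L4]=20
5. P2: store L4 := 73  bus=[BusRdX,Flush]  L4: P0=I P1=I P2=M  mem[L4]=46
6. P0: store L0 := 77  bus=[BusRdX]  L0: P0=M P1=I P2=I  mem[L0]=90
7. P0: store L2 := 73  bus=[BusRdX,Flush]  L2: P0=M P1=I P2=I  mem[L2]=37
8. P0: load  L0  bus=[-]  L0: P0=M P1=I P2=I  mem[L0]=90
9. P0: load  L1  bus=[BusRd,Flush]  L1: P0=S P1=S P2=I  mem[L1]=36
10. P2: load  L0  bus=[BusRd,Flush]  L0: P0=S P1=I P2=S  mem[L0]=77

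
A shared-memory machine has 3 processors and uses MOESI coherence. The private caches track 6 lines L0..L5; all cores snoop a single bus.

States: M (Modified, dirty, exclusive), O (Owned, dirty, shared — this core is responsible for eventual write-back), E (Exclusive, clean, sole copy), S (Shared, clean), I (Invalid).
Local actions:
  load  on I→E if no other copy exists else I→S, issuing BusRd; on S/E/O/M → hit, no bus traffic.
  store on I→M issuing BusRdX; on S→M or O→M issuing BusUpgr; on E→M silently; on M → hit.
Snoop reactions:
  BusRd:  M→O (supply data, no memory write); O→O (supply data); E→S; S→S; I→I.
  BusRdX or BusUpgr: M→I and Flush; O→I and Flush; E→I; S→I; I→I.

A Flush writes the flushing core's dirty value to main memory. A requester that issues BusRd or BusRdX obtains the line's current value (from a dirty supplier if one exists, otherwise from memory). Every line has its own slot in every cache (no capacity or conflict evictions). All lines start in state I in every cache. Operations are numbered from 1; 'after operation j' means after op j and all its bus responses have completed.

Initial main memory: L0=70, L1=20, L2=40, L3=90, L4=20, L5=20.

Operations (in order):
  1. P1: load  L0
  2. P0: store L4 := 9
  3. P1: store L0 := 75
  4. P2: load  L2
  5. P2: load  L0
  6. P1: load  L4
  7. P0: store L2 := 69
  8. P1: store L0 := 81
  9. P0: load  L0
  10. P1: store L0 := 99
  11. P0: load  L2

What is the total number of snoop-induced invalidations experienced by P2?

invalidations = 2

  op1 P1: load  L0 → I/E/I on L0; bus BusRd; mem=70
  op2 P0: store L4 := 9 → M/I/I on L4; bus BusRdX; mem=20
  op3 P1: store L0 := 75 → I/M/I on L0; bus (none); mem=70
  op4 P2: load  L2 → I/I/E on L2; bus BusRd; mem=40
  op5 P2: load  L0 → I/O/S on L0; bus BusRd; mem=70
  op6 P1: load  L4 → O/S/I on L4; bus BusRd; mem=20
  op7 P0: store L2 := 69 → M/I/I on L2; bus BusRdX; mem=40
  op8 P1: store L0 := 81 → I/M/I on L0; bus BusUpgr; mem=70
  op9 P0: load  L0 → S/O/I on L0; bus BusRd; mem=70
  op10 P1: store L0 := 99 → I/M/I on L0; bus BusUpgr; mem=70
  op11 P0: load  L2 → M/I/I on L2; bus (none); mem=40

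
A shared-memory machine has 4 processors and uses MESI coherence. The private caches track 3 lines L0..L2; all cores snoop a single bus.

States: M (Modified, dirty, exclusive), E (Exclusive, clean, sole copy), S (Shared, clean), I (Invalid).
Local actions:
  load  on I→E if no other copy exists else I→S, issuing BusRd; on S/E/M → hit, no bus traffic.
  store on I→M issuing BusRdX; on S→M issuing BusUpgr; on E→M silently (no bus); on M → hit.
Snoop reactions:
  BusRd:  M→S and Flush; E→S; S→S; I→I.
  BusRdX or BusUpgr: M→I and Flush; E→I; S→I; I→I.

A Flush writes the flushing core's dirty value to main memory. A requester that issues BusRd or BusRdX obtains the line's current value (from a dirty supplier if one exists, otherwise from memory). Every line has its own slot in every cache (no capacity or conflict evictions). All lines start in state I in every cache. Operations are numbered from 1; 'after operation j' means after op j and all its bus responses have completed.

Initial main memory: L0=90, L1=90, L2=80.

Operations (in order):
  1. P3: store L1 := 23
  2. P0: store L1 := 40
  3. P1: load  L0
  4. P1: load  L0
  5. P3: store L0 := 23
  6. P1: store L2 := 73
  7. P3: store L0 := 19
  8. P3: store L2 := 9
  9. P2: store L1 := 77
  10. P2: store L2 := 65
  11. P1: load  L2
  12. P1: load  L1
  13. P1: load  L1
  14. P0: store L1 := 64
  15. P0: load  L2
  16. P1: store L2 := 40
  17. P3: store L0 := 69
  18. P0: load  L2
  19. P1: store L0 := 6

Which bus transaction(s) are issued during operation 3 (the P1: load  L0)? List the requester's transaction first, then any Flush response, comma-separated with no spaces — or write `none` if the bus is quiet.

1. P3: store L1 := 23  bus=[BusRdX]  L1: P0=I P1=I P2=I P3=M  mem[L1]=90
2. P0: store L1 := 40  bus=[BusRdX,Flush]  L1: P0=M P1=I P2=I P3=I  mem[L1]=23
3. P1: load  L0  bus=[BusRd]  L0: P0=I P1=E P2=I P3=I  mem[L0]=90
4. P1: load  L0  bus=[-]  L0: P0=I P1=E P2=I P3=I  mem[L0]=90
5. P3: store L0 := 23  bus=[BusRdX]  L0: P0=I P1=I P2=I P3=M  mem[L0]=90
6. P1: store L2 := 73  bus=[BusRdX]  L2: P0=I P1=M P2=I P3=I  mem[L2]=80
7. P3: store L0 := 19  bus=[-]  L0: P0=I P1=I P2=I P3=M  mem[L0]=90
8. P3: store L2 := 9  bus=[BusRdX,Flush]  L2: P0=I P1=I P2=I P3=M  mem[L2]=73
9. P2: store L1 := 77  bus=[BusRdX,Flush]  L1: P0=I P1=I P2=M P3=I  mem[L1]=40
10. P2: store L2 := 65  bus=[BusRdX,Flush]  L2: P0=I P1=I P2=M P3=I  mem[L2]=9
11. P1: load  L2  bus=[BusRd,Flush]  L2: P0=I P1=S P2=S P3=I  mem[L2]=65
12. P1: load  L1  bus=[BusRd,Flush]  L1: P0=I P1=S P2=S P3=I  mem[L1]=77
13. P1: load  L1  bus=[-]  L1: P0=I P1=S P2=S P3=I  mem[L1]=77
14. P0: store L1 := 64  bus=[BusRdX]  L1: P0=M P1=I P2=I P3=I  mem[L1]=77
15. P0: load  L2  bus=[BusRd]  L2: P0=S P1=S P2=S P3=I  mem[L2]=65
16. P1: store L2 := 40  bus=[BusUpgr]  L2: P0=I P1=M P2=I P3=I  mem[L2]=65
17. P3: store L0 := 69  bus=[-]  L0: P0=I P1=I P2=I P3=M  mem[L0]=90
18. P0: load  L2  bus=[BusRd,Flush]  L2: P0=S P1=S P2=I P3=I  mem[L2]=40
19. P1: store L0 := 6  bus=[BusRdX,Flush]  L0: P0=I P1=M P2=I P3=I  mem[L0]=69

bus = BusRd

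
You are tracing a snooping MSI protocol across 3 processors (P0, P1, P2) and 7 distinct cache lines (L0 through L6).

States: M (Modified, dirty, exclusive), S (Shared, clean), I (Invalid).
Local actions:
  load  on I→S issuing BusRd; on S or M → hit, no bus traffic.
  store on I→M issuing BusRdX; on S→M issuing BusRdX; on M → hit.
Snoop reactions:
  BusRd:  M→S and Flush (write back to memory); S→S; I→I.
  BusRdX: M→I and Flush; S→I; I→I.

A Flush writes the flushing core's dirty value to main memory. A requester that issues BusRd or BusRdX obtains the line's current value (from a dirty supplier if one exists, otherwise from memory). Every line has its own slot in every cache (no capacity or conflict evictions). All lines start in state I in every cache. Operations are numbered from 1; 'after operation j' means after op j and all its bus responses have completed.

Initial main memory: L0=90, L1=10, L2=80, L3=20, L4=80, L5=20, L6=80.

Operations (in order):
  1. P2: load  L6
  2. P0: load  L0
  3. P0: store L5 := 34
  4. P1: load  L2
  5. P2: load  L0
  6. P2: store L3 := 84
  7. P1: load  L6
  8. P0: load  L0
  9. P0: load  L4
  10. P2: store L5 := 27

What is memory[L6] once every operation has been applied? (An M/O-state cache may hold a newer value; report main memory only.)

1. P2: load  L6  bus=[BusRd]  L6: P0=I P1=I P2=S  mem[L6]=80
2. P0: load  L0  bus=[BusRd]  L0: P0=S P1=I P2=I  mem[L0]=90
3. P0: store L5 := 34  bus=[BusRdX]  L5: P0=M P1=I P2=I  mem[L5]=20
4. P1: load  L2  bus=[BusRd]  L2: P0=I P1=S P2=I  mem[L2]=80
5. P2: load  L0  bus=[BusRd]  L0: P0=S P1=I P2=S  mem[L0]=90
6. P2: store L3 := 84  bus=[BusRdX]  L3: P0=I P1=I P2=M  mem[L3]=20
7. P1: load  L6  bus=[BusRd]  L6: P0=I P1=S P2=S  mem[L6]=80
8. P0: load  L0  bus=[-]  L0: P0=S P1=I P2=S  mem[L0]=90
9. P0: load  L4  bus=[BusRd]  L4: P0=S P1=I P2=I  mem[L4]=80
10. P2: store L5 := 27  bus=[BusRdX,Flush]  L5: P0=I P1=I P2=M  mem[L5]=34

memory[L6] = 80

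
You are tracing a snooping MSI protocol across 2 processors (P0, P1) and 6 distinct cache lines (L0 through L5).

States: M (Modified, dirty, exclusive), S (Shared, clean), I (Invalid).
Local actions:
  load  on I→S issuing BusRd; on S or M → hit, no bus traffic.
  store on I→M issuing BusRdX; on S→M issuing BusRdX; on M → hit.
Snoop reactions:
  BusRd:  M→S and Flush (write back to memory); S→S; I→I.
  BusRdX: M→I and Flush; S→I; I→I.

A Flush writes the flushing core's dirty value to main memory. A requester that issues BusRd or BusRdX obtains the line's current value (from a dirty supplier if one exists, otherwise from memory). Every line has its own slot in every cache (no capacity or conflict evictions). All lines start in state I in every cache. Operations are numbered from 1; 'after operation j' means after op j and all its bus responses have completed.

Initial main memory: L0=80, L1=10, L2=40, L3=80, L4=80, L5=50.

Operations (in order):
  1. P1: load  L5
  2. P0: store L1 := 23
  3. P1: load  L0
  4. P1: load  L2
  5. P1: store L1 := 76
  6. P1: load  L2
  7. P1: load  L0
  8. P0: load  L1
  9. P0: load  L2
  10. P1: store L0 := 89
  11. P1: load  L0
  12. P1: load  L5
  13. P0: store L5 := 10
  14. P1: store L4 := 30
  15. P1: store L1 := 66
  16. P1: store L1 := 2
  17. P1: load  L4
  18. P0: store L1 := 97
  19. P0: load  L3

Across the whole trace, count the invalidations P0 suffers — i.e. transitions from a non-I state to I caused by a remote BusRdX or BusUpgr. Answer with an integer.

invalidations = 2

step 1: P1: load  L5  ⟶  IS  (L5)  txn=BusRd  M[L5]=50
step 2: P0: store L1 := 23  ⟶  MI  (L1)  txn=BusRdX  M[L1]=10
step 3: P1: load  L0  ⟶  IS  (L0)  txn=BusRd  M[L0]=80
step 4: P1: load  L2  ⟶  IS  (L2)  txn=BusRd  M[L2]=40
step 5: P1: store L1 := 76  ⟶  IM  (L1)  txn=BusRdX+Flush  M[L1]=23
step 6: P1: load  L2  ⟶  IS  (L2)  txn=∅  M[L2]=40
step 7: P1: load  L0  ⟶  IS  (L0)  txn=∅  M[L0]=80
step 8: P0: load  L1  ⟶  SS  (L1)  txn=BusRd+Flush  M[L1]=76
step 9: P0: load  L2  ⟶  SS  (L2)  txn=BusRd  M[L2]=40
step 10: P1: store L0 := 89  ⟶  IM  (L0)  txn=BusRdX  M[L0]=80
step 11: P1: load  L0  ⟶  IM  (L0)  txn=∅  M[L0]=80
step 12: P1: load  L5  ⟶  IS  (L5)  txn=∅  M[L5]=50
step 13: P0: store L5 := 10  ⟶  MI  (L5)  txn=BusRdX  M[L5]=50
step 14: P1: store L4 := 30  ⟶  IM  (L4)  txn=BusRdX  M[L4]=80
step 15: P1: store L1 := 66  ⟶  IM  (L1)  txn=BusRdX  M[L1]=76
step 16: P1: store L1 := 2  ⟶  IM  (L1)  txn=∅  M[L1]=76
step 17: P1: load  L4  ⟶  IM  (L4)  txn=∅  M[L4]=80
step 18: P0: store L1 := 97  ⟶  MI  (L1)  txn=BusRdX+Flush  M[L1]=2
step 19: P0: load  L3  ⟶  SI  (L3)  txn=BusRd  M[L3]=80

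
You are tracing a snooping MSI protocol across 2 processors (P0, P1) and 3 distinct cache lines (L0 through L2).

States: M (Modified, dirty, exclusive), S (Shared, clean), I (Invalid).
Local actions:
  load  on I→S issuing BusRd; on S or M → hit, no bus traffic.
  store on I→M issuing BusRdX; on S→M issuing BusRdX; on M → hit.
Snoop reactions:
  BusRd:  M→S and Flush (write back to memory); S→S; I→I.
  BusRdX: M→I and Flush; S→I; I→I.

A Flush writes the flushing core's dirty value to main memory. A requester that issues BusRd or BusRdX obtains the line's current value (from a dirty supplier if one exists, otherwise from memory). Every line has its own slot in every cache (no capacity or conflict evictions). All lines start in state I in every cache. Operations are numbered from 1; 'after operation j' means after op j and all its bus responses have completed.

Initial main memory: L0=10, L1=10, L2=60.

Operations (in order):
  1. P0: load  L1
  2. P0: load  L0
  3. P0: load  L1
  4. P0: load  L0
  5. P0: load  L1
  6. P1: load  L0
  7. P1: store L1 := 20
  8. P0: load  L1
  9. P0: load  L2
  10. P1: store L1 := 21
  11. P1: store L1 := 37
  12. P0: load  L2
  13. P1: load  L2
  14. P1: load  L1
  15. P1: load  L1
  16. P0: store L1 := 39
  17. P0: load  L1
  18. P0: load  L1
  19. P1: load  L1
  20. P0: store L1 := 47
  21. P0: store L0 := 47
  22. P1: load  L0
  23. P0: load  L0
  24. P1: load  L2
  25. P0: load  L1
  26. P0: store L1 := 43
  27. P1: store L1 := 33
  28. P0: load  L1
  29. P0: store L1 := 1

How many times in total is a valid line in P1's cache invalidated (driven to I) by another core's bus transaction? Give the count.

invalidations = 4

1. P0: load  L1  bus=[BusRd]  L1: P0=S P1=I  mem[L1]=10
2. P0: load  L0  bus=[BusRd]  L0: P0=S P1=I  mem[L0]=10
3. P0: load  L1  bus=[-]  L1: P0=S P1=I  mem[L1]=10
4. P0: load  L0  bus=[-]  L0: P0=S P1=I  mem[L0]=10
5. P0: load  L1  bus=[-]  L1: P0=S P1=I  mem[L1]=10
6. P1: load  L0  bus=[BusRd]  L0: P0=S P1=S  mem[L0]=10
7. P1: store L1 := 20  bus=[BusRdX]  L1: P0=I P1=M  mem[L1]=10
8. P0: load  L1  bus=[BusRd,Flush]  L1: P0=S P1=S  mem[L1]=20
9. P0: load  L2  bus=[BusRd]  L2: P0=S P1=I  mem[L2]=60
10. P1: store L1 := 21  bus=[BusRdX]  L1: P0=I P1=M  mem[L1]=20
11. P1: store L1 := 37  bus=[-]  L1: P0=I P1=M  mem[L1]=20
12. P0: load  L2  bus=[-]  L2: P0=S P1=I  mem[L2]=60
13. P1: load  L2  bus=[BusRd]  L2: P0=S P1=S  mem[L2]=60
14. P1: load  L1  bus=[-]  L1: P0=I P1=M  mem[L1]=20
15. P1: load  L1  bus=[-]  L1: P0=I P1=M  mem[L1]=20
16. P0: store L1 := 39  bus=[BusRdX,Flush]  L1: P0=M P1=I  mem[L1]=37
17. P0: load  L1  bus=[-]  L1: P0=M P1=I  mem[L1]=37
18. P0: load  L1  bus=[-]  L1: P0=M P1=I  mem[L1]=37
19. P1: load  L1  bus=[BusRd,Flush]  L1: P0=S P1=S  mem[L1]=39
20. P0: store L1 := 47  bus=[BusRdX]  L1: P0=M P1=I  mem[L1]=39
21. P0: store L0 := 47  bus=[BusRdX]  L0: P0=M P1=I  mem[L0]=10
22. P1: load  L0  bus=[BusRd,Flush]  L0: P0=S P1=S  mem[L0]=47
23. P0: load  L0  bus=[-]  L0: P0=S P1=S  mem[L0]=47
24. P1: load  L2  bus=[-]  L2: P0=S P1=S  mem[L2]=60
25. P0: load  L1  bus=[-]  L1: P0=M P1=I  mem[L1]=39
26. P0: store L1 := 43  bus=[-]  L1: P0=M P1=I  mem[L1]=39
27. P1: store L1 := 33  bus=[BusRdX,Flush]  L1: P0=I P1=M  mem[L1]=43
28. P0: load  L1  bus=[BusRd,Flush]  L1: P0=S P1=S  mem[L1]=33
29. P0: store L1 := 1  bus=[BusRdX]  L1: P0=M P1=I  mem[L1]=33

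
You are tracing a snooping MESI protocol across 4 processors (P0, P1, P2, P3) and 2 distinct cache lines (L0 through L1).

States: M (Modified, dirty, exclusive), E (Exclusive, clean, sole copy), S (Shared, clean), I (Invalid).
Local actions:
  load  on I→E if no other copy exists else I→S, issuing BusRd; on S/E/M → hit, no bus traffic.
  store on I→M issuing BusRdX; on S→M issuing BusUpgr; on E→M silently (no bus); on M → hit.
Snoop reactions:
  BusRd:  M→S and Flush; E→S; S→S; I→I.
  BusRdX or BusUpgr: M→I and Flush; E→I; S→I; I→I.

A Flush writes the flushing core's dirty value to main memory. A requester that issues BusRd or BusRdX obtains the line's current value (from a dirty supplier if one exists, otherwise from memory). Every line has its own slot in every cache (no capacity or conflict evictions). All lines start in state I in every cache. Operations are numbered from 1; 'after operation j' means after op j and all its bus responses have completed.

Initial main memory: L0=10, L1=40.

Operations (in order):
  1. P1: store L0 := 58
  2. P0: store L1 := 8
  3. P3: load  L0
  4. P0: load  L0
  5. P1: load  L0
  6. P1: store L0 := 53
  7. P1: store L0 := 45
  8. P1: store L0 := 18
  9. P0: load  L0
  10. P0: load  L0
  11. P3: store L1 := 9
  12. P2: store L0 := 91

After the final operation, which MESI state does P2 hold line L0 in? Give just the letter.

state = M

1. P1: store L0 := 58  bus=[BusRdX]  L0: P0=I P1=M P2=I P3=I  mem[L0]=10
2. P0: store L1 := 8  bus=[BusRdX]  L1: P0=M P1=I P2=I P3=I  mem[L1]=40
3. P3: load  L0  bus=[BusRd,Flush]  L0: P0=I P1=S P2=I P3=S  mem[L0]=58
4. P0: load  L0  bus=[BusRd]  L0: P0=S P1=S P2=I P3=S  mem[L0]=58
5. P1: load  L0  bus=[-]  L0: P0=S P1=S P2=I P3=S  mem[L0]=58
6. P1: store L0 := 53  bus=[BusUpgr]  L0: P0=I P1=M P2=I P3=I  mem[L0]=58
7. P1: store L0 := 45  bus=[-]  L0: P0=I P1=M P2=I P3=I  mem[L0]=58
8. P1: store L0 := 18  bus=[-]  L0: P0=I P1=M P2=I P3=I  mem[L0]=58
9. P0: load  L0  bus=[BusRd,Flush]  L0: P0=S P1=S P2=I P3=I  mem[L0]=18
10. P0: load  L0  bus=[-]  L0: P0=S P1=S P2=I P3=I  mem[L0]=18
11. P3: store L1 := 9  bus=[BusRdX,Flush]  L1: P0=I P1=I P2=I P3=M  mem[L1]=8
12. P2: store L0 := 91  bus=[BusRdX]  L0: P0=I P1=I P2=M P3=I  mem[L0]=18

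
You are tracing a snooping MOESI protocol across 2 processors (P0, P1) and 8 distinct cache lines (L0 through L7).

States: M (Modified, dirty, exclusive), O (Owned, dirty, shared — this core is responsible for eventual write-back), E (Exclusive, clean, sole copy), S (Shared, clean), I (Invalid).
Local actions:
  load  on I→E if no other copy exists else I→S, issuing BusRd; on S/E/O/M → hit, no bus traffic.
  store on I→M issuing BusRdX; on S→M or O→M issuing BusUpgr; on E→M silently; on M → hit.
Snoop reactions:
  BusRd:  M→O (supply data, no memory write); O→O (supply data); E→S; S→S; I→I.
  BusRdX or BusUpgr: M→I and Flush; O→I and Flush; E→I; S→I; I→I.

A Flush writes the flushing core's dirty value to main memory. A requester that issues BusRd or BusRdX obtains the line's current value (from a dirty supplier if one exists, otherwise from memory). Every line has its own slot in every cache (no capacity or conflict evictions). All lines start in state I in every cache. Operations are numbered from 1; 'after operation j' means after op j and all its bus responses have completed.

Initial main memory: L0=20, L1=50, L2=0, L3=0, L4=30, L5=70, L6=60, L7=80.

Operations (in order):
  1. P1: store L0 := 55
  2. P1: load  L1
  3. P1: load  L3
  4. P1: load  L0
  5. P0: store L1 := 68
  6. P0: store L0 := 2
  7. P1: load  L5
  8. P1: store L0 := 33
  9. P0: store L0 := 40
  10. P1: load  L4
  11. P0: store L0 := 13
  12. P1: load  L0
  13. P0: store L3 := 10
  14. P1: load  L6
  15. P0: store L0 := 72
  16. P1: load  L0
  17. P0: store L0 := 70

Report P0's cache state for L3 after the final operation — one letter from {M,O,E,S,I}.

  op1 P1: store L0 := 55 → I/M on L0; bus BusRdX; mem=20
  op2 P1: load  L1 → I/E on L1; bus BusRd; mem=50
  op3 P1: load  L3 → I/E on L3; bus BusRd; mem=0
  op4 P1: load  L0 → I/M on L0; bus (none); mem=20
  op5 P0: store L1 := 68 → M/I on L1; bus BusRdX; mem=50
  op6 P0: store L0 := 2 → M/I on L0; bus BusRdX Flush; mem=55
  op7 P1: load  L5 → I/E on L5; bus BusRd; mem=70
  op8 P1: store L0 := 33 → I/M on L0; bus BusRdX Flush; mem=2
  op9 P0: store L0 := 40 → M/I on L0; bus BusRdX Flush; mem=33
  op10 P1: load  L4 → I/E on L4; bus BusRd; mem=30
  op11 P0: store L0 := 13 → M/I on L0; bus (none); mem=33
  op12 P1: load  L0 → O/S on L0; bus BusRd; mem=33
  op13 P0: store L3 := 10 → M/I on L3; bus BusRdX; mem=0
  op14 P1: load  L6 → I/E on L6; bus BusRd; mem=60
  op15 P0: store L0 := 72 → M/I on L0; bus BusUpgr; mem=33
  op16 P1: load  L0 → O/S on L0; bus BusRd; mem=33
  op17 P0: store L0 := 70 → M/I on L0; bus BusUpgr; mem=33

state = M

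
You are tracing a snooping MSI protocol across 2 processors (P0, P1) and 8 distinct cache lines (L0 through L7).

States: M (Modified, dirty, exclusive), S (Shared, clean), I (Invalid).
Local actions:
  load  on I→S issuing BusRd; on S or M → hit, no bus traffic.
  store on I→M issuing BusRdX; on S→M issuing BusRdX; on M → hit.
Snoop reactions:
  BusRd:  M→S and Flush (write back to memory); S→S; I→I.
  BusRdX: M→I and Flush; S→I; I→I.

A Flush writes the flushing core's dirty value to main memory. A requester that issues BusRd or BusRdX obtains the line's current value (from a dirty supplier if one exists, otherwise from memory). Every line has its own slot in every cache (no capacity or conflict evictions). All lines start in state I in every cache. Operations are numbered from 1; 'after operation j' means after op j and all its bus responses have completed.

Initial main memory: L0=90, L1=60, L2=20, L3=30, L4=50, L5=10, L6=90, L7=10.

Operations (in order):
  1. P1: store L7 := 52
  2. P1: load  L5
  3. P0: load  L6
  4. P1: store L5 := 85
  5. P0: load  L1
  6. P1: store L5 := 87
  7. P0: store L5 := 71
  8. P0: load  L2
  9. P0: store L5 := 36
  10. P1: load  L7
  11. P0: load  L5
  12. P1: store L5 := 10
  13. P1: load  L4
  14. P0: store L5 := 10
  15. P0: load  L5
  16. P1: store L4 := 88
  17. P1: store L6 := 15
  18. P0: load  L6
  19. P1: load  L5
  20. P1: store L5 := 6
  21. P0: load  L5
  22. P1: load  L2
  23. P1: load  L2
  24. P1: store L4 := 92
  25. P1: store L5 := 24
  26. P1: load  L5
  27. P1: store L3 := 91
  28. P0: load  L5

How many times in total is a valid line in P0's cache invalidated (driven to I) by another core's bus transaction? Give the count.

invalidations = 4

[1] P1: store L7 := 52 | P0:I, P1:M(52) | bus: BusRdX
[2] P1: load  L5 | P0:I, P1:S(10) | bus: BusRd
[3] P0: load  L6 | P0:S(90), P1:I | bus: BusRd
[4] P1: store L5 := 85 | P0:I, P1:M(85) | bus: BusRdX
[5] P0: load  L1 | P0:S(60), P1:I | bus: BusRd
[6] P1: store L5 := 87 | P0:I, P1:M(87) | bus: none
[7] P0: store L5 := 71 | P0:M(71), P1:I | bus: BusRdX,Flush
[8] P0: load  L2 | P0:S(20), P1:I | bus: BusRd
[9] P0: store L5 := 36 | P0:M(36), P1:I | bus: none
[10] P1: load  L7 | P0:I, P1:M(52) | bus: none
[11] P0: load  L5 | P0:M(36), P1:I | bus: none
[12] P1: store L5 := 10 | P0:I, P1:M(10) | bus: BusRdX,Flush
[13] P1: load  L4 | P0:I, P1:S(50) | bus: BusRd
[14] P0: store L5 := 10 | P0:M(10), P1:I | bus: BusRdX,Flush
[15] P0: load  L5 | P0:M(10), P1:I | bus: none
[16] P1: store L4 := 88 | P0:I, P1:M(88) | bus: BusRdX
[17] P1: store L6 := 15 | P0:I, P1:M(15) | bus: BusRdX
[18] P0: load  L6 | P0:S(15), P1:S(15) | bus: BusRd,Flush
[19] P1: load  L5 | P0:S(10), P1:S(10) | bus: BusRd,Flush
[20] P1: store L5 := 6 | P0:I, P1:M(6) | bus: BusRdX
[21] P0: load  L5 | P0:S(6), P1:S(6) | bus: BusRd,Flush
[22] P1: load  L2 | P0:S(20), P1:S(20) | bus: BusRd
[23] P1: load  L2 | P0:S(20), P1:S(20) | bus: none
[24] P1: store L4 := 92 | P0:I, P1:M(92) | bus: none
[25] P1: store L5 := 24 | P0:I, P1:M(24) | bus: BusRdX
[26] P1: load  L5 | P0:I, P1:M(24) | bus: none
[27] P1: store L3 := 91 | P0:I, P1:M(91) | bus: BusRdX
[28] P0: load  L5 | P0:S(24), P1:S(24) | bus: BusRd,Flush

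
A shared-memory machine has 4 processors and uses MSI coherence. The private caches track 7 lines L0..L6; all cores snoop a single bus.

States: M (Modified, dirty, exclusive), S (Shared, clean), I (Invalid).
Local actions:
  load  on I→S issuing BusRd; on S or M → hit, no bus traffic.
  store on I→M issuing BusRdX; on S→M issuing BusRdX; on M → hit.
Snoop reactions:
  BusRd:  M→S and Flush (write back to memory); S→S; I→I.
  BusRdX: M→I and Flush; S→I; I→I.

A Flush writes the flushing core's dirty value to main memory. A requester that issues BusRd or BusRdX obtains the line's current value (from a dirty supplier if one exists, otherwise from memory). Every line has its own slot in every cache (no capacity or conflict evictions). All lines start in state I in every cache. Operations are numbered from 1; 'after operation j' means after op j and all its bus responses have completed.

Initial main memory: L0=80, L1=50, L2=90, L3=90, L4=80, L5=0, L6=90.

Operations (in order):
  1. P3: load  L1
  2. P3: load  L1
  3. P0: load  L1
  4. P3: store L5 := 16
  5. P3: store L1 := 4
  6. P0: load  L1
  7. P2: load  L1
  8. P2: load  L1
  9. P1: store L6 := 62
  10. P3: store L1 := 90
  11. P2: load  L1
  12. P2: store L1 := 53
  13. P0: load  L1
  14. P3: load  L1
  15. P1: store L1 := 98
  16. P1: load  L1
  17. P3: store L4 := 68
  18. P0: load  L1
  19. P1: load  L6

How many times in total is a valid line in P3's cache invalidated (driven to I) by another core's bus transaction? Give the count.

invalidations = 2

step 1: P3: load  L1  ⟶  IIIS  (L1)  txn=BusRd  M[L1]=50
step 2: P3: load  L1  ⟶  IIIS  (L1)  txn=∅  M[L1]=50
step 3: P0: load  L1  ⟶  SIIS  (L1)  txn=BusRd  M[L1]=50
step 4: P3: store L5 := 16  ⟶  IIIM  (L5)  txn=BusRdX  M[L5]=0
step 5: P3: store L1 := 4  ⟶  IIIM  (L1)  txn=BusRdX  M[L1]=50
step 6: P0: load  L1  ⟶  SIIS  (L1)  txn=BusRd+Flush  M[L1]=4
step 7: P2: load  L1  ⟶  SISS  (L1)  txn=BusRd  M[L1]=4
step 8: P2: load  L1  ⟶  SISS  (L1)  txn=∅  M[L1]=4
step 9: P1: store L6 := 62  ⟶  IMII  (L6)  txn=BusRdX  M[L6]=90
step 10: P3: store L1 := 90  ⟶  IIIM  (L1)  txn=BusRdX  M[L1]=4
step 11: P2: load  L1  ⟶  IISS  (L1)  txn=BusRd+Flush  M[L1]=90
step 12: P2: store L1 := 53  ⟶  IIMI  (L1)  txn=BusRdX  M[L1]=90
step 13: P0: load  L1  ⟶  SISI  (L1)  txn=BusRd+Flush  M[L1]=53
step 14: P3: load  L1  ⟶  SISS  (L1)  txn=BusRd  M[L1]=53
step 15: P1: store L1 := 98  ⟶  IMII  (L1)  txn=BusRdX  M[L1]=53
step 16: P1: load  L1  ⟶  IMII  (L1)  txn=∅  M[L1]=53
step 17: P3: store L4 := 68  ⟶  IIIM  (L4)  txn=BusRdX  M[L4]=80
step 18: P0: load  L1  ⟶  SSII  (L1)  txn=BusRd+Flush  M[L1]=98
step 19: P1: load  L6  ⟶  IMII  (L6)  txn=∅  M[L6]=90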